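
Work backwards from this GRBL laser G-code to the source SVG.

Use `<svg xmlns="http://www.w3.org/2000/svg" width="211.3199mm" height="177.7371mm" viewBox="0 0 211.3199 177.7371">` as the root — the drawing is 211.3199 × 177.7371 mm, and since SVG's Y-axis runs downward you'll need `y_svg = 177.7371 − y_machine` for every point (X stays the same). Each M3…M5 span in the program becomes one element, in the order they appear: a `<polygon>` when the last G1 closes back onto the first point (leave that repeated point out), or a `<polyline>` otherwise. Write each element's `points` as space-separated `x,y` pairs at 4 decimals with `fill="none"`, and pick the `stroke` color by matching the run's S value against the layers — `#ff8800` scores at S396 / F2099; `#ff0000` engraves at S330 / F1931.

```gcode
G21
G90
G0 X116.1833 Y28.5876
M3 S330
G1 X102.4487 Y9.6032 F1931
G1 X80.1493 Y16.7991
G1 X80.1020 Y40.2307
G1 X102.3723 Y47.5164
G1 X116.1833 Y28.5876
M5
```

y_svg = 177.7371 − y_m. Every run uses S330, so all elements get stroke `#ff0000` (engrave).

[1] closed run; points: 116.1833,149.1495 102.4487,168.1339 80.1493,160.9380 80.1020,137.5064 102.3723,130.2207

<svg xmlns="http://www.w3.org/2000/svg" width="211.3199mm" height="177.7371mm" viewBox="0 0 211.3199 177.7371">
  <polygon points="116.1833,149.1495 102.4487,168.1339 80.1493,160.9380 80.1020,137.5064 102.3723,130.2207" fill="none" stroke="#ff0000"/>
</svg>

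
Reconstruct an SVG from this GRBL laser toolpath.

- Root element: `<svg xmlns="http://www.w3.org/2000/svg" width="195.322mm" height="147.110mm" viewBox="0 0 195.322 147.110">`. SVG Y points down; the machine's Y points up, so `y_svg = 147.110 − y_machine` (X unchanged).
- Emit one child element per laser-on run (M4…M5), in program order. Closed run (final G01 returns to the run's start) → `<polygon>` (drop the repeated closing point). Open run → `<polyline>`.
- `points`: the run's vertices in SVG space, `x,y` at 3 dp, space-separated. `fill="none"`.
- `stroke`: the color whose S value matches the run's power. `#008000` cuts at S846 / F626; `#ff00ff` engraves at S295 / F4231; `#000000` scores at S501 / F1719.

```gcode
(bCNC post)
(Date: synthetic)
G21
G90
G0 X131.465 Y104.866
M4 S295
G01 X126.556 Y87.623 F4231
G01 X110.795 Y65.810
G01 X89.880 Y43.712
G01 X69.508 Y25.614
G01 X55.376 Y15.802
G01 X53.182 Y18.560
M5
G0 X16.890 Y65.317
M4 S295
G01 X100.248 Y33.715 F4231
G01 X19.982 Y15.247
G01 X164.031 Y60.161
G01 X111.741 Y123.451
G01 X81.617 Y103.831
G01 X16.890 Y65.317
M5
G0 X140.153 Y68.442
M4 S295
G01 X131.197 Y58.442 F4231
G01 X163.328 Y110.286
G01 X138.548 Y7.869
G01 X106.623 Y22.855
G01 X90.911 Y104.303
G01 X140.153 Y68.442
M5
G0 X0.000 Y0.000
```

<svg xmlns="http://www.w3.org/2000/svg" width="195.322mm" height="147.110mm" viewBox="0 0 195.322 147.110">
  <polyline points="131.465,42.244 126.556,59.487 110.795,81.300 89.880,103.398 69.508,121.496 55.376,131.308 53.182,128.550" fill="none" stroke="#ff00ff"/>
  <polygon points="16.890,81.793 100.248,113.395 19.982,131.863 164.031,86.949 111.741,23.659 81.617,43.279" fill="none" stroke="#ff00ff"/>
  <polygon points="140.153,78.668 131.197,88.668 163.328,36.824 138.548,139.241 106.623,124.255 90.911,42.807" fill="none" stroke="#ff00ff"/>
</svg>

Each laser-on run becomes one SVG element. Flip Y back into SVG space with y_svg = 147.110 − y_machine. Every run uses S295, so all elements get stroke `#ff00ff` (engrave).

Run 1: The run is open, so emit a `<polyline>` with points (Y-flipped): 131.465,42.244 126.556,59.487 110.795,81.300 89.880,103.398 69.508,121.496 55.376,131.308 53.182,128.550.

Run 2: The run returns to its start, so emit a `<polygon>` with points (Y-flipped): 16.890,81.793 100.248,113.395 19.982,131.863 164.031,86.949 111.741,23.659 81.617,43.279.

Run 3: The run returns to its start, so emit a `<polygon>` with points (Y-flipped): 140.153,78.668 131.197,88.668 163.328,36.824 138.548,139.241 106.623,124.255 90.911,42.807.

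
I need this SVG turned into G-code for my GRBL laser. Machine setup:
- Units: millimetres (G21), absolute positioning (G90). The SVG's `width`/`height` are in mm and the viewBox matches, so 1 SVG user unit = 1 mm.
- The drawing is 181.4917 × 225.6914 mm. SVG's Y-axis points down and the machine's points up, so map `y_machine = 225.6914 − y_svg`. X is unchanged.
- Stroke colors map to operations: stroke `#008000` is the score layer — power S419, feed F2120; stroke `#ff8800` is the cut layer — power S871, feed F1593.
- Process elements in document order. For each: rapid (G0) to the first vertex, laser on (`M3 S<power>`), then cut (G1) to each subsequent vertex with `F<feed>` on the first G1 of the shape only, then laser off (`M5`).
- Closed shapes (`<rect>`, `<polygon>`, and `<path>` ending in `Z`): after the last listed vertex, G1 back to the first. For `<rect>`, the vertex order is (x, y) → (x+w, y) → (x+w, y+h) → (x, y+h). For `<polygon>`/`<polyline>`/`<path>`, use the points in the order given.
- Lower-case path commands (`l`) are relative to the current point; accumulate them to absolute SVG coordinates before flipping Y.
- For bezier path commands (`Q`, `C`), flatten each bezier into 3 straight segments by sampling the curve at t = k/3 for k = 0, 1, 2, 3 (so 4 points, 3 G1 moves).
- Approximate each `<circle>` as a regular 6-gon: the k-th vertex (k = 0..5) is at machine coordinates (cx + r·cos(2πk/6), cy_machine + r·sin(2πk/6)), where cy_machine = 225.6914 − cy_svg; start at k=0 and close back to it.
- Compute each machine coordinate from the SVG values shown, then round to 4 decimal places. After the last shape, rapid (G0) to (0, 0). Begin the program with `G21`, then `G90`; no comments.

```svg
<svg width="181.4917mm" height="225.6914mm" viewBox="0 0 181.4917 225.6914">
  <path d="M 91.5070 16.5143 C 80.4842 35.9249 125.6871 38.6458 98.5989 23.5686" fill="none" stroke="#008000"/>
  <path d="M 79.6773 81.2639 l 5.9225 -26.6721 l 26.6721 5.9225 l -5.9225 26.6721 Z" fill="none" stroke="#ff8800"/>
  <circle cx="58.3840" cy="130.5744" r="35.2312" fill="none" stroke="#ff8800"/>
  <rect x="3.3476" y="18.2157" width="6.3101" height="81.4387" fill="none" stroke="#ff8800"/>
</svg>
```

G21
G90
G0 X91.5070 Y209.1771
M3 S419
G1 X94.4662 Y195.3708 F2120
G1 X106.3499 Y192.9372
G1 X98.5989 Y202.1228
M5
G0 X79.6773 Y144.4275
M3 S871
G1 X85.5998 Y171.0996 F1593
G1 X112.2719 Y165.1771
G1 X106.3494 Y138.5050
G1 X79.6773 Y144.4275
M5
G0 X93.6152 Y95.1170
M3 S871
G1 X75.9996 Y125.6281 F1593
G1 X40.7684 Y125.6281
G1 X23.1528 Y95.1170
G1 X40.7684 Y64.6059
G1 X75.9996 Y64.6059
G1 X93.6152 Y95.1170
M5
G0 X3.3476 Y207.4757
M3 S871
G1 X9.6577 Y207.4757 F1593
G1 X9.6577 Y126.0370
G1 X3.3476 Y126.0370
G1 X3.3476 Y207.4757
M5
G0 X0.0000 Y0.0000

viewBox `0 0 181.4917 225.6914` with mm width/height → 1 unit = 1 mm. Flip: y_m = 225.6914 − y_svg.

**Shape 1** — `<path>` cubic bezier, stroke `#008000` → score (S419, F2120). Control points (SVG): P0=(91.5070,16.5143), P1=(80.4842,35.9249), P2=(125.6871,38.6458), P3=(98.5989,23.5686); sampled at t=k/3. Machine vertices: (91.5070,209.1771) → (94.4662,195.3708) → (106.3499,192.9372) → (98.5989,202.1228). Open path.

**Shape 2** — `<path>` regular polygon, stroke `#ff8800` → cut (S871, F1593). Machine vertices: (79.6773,144.4275) → (85.5998,171.0996) → (112.2719,165.1771) → (106.3494,138.5050) → (79.6773,144.4275). Closed: final G1 returns to the first vertex.

**Shape 3** — `<circle>` circle, stroke `#ff8800` → cut (S871, F1593). Machine vertices: (93.6152,95.1170) → (75.9996,125.6281) → (40.7684,125.6281) → (23.1528,95.1170) → (40.7684,64.6059) → (75.9996,64.6059) → (93.6152,95.1170). Closed: final G1 returns to the first vertex.

**Shape 4** — `<rect>` rectangle, stroke `#ff8800` → cut (S871, F1593). Machine vertices: (3.3476,207.4757) → (9.6577,207.4757) → (9.6577,126.0370) → (3.3476,126.0370) → (3.3476,207.4757). Closed: final G1 returns to the first vertex.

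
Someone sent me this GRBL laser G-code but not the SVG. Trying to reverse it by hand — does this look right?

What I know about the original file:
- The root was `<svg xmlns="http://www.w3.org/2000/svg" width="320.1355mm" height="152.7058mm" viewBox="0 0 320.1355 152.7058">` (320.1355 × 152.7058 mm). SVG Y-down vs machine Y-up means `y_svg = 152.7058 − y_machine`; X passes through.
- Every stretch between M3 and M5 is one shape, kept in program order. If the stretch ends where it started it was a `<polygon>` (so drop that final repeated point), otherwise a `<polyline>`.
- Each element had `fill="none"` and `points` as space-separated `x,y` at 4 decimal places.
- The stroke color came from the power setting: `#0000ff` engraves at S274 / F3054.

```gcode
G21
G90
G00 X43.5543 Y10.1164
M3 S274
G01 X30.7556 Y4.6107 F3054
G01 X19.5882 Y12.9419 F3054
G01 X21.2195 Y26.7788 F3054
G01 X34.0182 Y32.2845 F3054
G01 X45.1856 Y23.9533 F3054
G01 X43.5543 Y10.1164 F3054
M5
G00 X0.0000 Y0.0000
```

y_svg = 152.7058 − y_m. Every run uses S274, so all elements get stroke `#0000ff` (engrave).

[1] closed run; points: 43.5543,142.5894 30.7556,148.0951 19.5882,139.7639 21.2195,125.9270 34.0182,120.4213 45.1856,128.7525

<svg xmlns="http://www.w3.org/2000/svg" width="320.1355mm" height="152.7058mm" viewBox="0 0 320.1355 152.7058">
  <polygon points="43.5543,142.5894 30.7556,148.0951 19.5882,139.7639 21.2195,125.9270 34.0182,120.4213 45.1856,128.7525" fill="none" stroke="#0000ff"/>
</svg>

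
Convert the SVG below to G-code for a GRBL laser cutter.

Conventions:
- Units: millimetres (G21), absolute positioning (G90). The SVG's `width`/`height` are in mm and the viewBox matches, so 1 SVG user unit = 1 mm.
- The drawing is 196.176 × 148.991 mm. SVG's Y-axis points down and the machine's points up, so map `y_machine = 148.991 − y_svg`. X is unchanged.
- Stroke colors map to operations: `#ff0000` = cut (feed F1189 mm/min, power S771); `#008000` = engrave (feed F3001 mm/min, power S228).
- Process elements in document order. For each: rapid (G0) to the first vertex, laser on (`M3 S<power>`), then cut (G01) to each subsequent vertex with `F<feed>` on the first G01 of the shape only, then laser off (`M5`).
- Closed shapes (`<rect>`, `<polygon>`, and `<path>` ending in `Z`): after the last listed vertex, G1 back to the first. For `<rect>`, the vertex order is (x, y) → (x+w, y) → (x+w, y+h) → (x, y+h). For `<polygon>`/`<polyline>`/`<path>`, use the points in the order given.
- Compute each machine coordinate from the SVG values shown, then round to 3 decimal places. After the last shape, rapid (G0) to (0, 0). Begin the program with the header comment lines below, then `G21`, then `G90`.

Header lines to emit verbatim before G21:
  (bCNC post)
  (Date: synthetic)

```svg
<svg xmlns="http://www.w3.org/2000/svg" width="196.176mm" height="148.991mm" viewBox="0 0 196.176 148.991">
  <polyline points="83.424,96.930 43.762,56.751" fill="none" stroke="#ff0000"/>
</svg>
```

(bCNC post)
(Date: synthetic)
G21
G90
G0 X83.424 Y52.061
M3 S771
G01 X43.762 Y92.240 F1189
M5
G0 X0.000 Y0.000

Since the viewBox matches the mm dimensions, user units are millimetres directly. The only transform is the Y-flip y_m = 148.991 − y_svg.

Shape 1 is a line segment drawn with `<polyline>`. Its stroke #ff0000 means cut at S771, F1189. After flipping Y the toolpath is (83.424,52.061) → (43.762,92.240).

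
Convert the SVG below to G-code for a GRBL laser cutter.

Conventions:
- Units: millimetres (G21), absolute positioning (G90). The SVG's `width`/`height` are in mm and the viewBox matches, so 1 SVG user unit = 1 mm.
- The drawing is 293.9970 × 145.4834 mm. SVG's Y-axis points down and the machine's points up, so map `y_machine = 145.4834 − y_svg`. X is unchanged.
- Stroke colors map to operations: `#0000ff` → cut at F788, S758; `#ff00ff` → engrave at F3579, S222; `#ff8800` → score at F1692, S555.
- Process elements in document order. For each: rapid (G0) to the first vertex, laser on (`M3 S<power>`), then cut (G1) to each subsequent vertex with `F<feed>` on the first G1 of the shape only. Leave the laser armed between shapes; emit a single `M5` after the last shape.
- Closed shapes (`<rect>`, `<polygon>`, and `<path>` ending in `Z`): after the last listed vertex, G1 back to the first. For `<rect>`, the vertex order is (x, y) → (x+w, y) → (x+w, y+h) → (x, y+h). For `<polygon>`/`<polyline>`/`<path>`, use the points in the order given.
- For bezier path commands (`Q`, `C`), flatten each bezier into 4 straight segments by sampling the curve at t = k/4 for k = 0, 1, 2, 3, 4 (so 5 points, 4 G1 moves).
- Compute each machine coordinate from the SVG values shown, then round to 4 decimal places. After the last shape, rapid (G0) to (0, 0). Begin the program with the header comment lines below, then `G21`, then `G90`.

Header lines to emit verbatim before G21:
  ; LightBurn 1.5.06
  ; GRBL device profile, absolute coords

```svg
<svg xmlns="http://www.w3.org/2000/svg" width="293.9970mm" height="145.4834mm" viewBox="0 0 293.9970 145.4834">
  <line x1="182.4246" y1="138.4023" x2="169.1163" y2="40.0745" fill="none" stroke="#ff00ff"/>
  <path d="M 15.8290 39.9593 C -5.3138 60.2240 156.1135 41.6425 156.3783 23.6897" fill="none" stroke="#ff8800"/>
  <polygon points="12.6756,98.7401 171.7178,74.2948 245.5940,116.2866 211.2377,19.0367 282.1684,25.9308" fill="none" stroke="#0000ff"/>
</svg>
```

Since the viewBox matches the mm dimensions, user units are millimetres directly. The only transform is the Y-flip y_m = 145.4834 − y_svg.

Shape 1 is a line segment drawn with `<line>`. Its stroke #ff00ff means engrave at S222, F3579. After flipping Y the toolpath is (182.4246,7.0811) → (169.1163,105.4089).

Shape 2 is a cubic bezier drawn with `<path>`. Its stroke #ff8800 means score at S555, F1692. After flipping Y the toolpath is (15.8290,105.5241) → (28.8330,96.9924) → (78.0758,99.3273) → (131.3326,108.8280) → (156.3783,121.7937).

Shape 3 is a closed polygon drawn with `<polygon>`. Its stroke #0000ff means cut at S758, F788. After flipping Y the toolpath is (12.6756,46.7433) → (171.7178,71.1886) → (245.5940,29.1968) → (211.2377,126.4467) → (282.1684,119.5526) → (12.6756,46.7433), returning to the start.

; LightBurn 1.5.06
; GRBL device profile, absolute coords
G21
G90
G0 X182.4246 Y7.0811
M3 S222
G1 X169.1163 Y105.4089 F3579
G0 X15.8290 Y105.5241
M3 S555
G1 X28.8330 Y96.9924 F1692
G1 X78.0758 Y99.3273
G1 X131.3326 Y108.8280
G1 X156.3783 Y121.7937
G0 X12.6756 Y46.7433
M3 S758
G1 X171.7178 Y71.1886 F788
G1 X245.5940 Y29.1968
G1 X211.2377 Y126.4467
G1 X282.1684 Y119.5526
G1 X12.6756 Y46.7433
M5
G0 X0.0000 Y0.0000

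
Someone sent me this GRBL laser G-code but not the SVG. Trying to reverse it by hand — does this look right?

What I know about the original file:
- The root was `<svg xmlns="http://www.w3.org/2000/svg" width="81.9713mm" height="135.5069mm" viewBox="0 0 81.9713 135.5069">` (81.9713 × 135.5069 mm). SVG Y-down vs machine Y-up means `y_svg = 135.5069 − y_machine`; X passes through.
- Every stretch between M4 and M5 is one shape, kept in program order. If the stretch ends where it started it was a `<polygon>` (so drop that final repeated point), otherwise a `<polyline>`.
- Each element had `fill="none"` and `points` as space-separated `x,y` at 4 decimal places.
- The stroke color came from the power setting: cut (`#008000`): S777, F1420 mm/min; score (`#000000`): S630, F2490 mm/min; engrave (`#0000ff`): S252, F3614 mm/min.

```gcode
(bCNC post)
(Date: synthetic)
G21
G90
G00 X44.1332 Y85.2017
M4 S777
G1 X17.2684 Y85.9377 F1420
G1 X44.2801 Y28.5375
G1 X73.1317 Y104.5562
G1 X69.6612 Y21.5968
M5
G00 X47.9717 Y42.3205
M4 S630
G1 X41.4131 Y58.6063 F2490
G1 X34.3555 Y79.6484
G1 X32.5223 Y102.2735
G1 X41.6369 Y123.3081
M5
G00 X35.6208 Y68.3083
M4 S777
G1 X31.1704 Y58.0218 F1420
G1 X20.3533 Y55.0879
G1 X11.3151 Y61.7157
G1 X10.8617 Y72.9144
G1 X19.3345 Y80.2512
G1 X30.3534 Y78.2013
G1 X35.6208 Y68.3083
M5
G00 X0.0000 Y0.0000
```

<svg xmlns="http://www.w3.org/2000/svg" width="81.9713mm" height="135.5069mm" viewBox="0 0 81.9713 135.5069">
  <polyline points="44.1332,50.3052 17.2684,49.5692 44.2801,106.9694 73.1317,30.9507 69.6612,113.9101" fill="none" stroke="#008000"/>
  <polyline points="47.9717,93.1864 41.4131,76.9006 34.3555,55.8585 32.5223,33.2334 41.6369,12.1988" fill="none" stroke="#000000"/>
  <polygon points="35.6208,67.1986 31.1704,77.4851 20.3533,80.4190 11.3151,73.7912 10.8617,62.5925 19.3345,55.2557 30.3534,57.3056" fill="none" stroke="#008000"/>
</svg>

Machine Y-up, SVG Y-down with viewBox height 135.5069, so y_svg = 135.5069 − y_machine; X carries over.

Run 1: power S777 maps to stroke `#008000` (cut). The run is open, so emit a `<polyline>` with points (Y-flipped): 44.1332,50.3052 17.2684,49.5692 44.2801,106.9694 73.1317,30.9507 69.6612,113.9101.

Run 2: the run's S630 means `#000000` (score). The run is open, so emit a `<polyline>` with points (Y-flipped): 47.9717,93.1864 41.4131,76.9006 34.3555,55.8585 32.5223,33.2334 41.6369,12.1988.

Run 3: the run's S777 means `#008000` (cut). The run returns to its start, so emit a `<polygon>` with points (Y-flipped): 35.6208,67.1986 31.1704,77.4851 20.3533,80.4190 11.3151,73.7912 10.8617,62.5925 19.3345,55.2557 30.3534,57.3056.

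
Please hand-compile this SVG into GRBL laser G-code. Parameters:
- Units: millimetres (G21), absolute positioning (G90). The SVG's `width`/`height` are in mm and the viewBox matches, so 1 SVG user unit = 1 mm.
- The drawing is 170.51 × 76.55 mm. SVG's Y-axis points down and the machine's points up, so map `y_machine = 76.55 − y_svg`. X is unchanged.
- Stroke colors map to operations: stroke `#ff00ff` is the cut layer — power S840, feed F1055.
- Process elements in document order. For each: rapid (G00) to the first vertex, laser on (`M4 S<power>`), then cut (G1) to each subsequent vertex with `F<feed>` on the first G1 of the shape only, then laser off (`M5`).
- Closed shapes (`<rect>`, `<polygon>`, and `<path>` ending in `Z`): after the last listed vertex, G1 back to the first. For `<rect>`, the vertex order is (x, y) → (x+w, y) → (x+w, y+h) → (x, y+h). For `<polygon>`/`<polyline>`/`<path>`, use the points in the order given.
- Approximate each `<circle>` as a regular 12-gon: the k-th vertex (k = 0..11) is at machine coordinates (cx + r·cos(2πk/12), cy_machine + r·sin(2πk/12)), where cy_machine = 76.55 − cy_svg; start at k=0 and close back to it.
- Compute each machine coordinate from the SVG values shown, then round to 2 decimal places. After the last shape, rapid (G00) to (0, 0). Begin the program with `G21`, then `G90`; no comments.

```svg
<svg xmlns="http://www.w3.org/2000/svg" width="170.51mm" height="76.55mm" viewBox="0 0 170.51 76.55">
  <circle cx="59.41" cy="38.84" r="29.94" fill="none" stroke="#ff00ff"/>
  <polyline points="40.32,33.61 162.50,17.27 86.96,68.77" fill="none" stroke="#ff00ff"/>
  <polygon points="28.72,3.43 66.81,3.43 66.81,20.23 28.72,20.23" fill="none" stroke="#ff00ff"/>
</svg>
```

1 u = 1 mm; y_m = 76.55 − y.

[1] `<circle>` circle, #ff00ff→cut S840 F1055: (89.35,37.71) → (85.34,52.68) → (74.38,63.64) → (59.41,67.65) → (44.44,63.64) → (33.48,52.68) → (29.47,37.71) → (33.48,22.74) → (44.44,11.78) → (59.41,7.77) → (74.38,11.78) → (85.34,22.74) → (89.35,37.71) (closed)

[2] `<polyline>` open polyline, #ff00ff→cut S840 F1055: (40.32,42.94) → (162.50,59.28) → (86.96,7.78)

[3] `<polygon>` rectangle, #ff00ff→cut S840 F1055: (28.72,73.12) → (66.81,73.12) → (66.81,56.32) → (28.72,56.32) → (28.72,73.12) (closed)

G21
G90
G00 X89.35 Y37.71
M4 S840
G1 X85.34 Y52.68 F1055
G1 X74.38 Y63.64
G1 X59.41 Y67.65
G1 X44.44 Y63.64
G1 X33.48 Y52.68
G1 X29.47 Y37.71
G1 X33.48 Y22.74
G1 X44.44 Y11.78
G1 X59.41 Y7.77
G1 X74.38 Y11.78
G1 X85.34 Y22.74
G1 X89.35 Y37.71
M5
G00 X40.32 Y42.94
M4 S840
G1 X162.50 Y59.28 F1055
G1 X86.96 Y7.78
M5
G00 X28.72 Y73.12
M4 S840
G1 X66.81 Y73.12 F1055
G1 X66.81 Y56.32
G1 X28.72 Y56.32
G1 X28.72 Y73.12
M5
G00 X0.00 Y0.00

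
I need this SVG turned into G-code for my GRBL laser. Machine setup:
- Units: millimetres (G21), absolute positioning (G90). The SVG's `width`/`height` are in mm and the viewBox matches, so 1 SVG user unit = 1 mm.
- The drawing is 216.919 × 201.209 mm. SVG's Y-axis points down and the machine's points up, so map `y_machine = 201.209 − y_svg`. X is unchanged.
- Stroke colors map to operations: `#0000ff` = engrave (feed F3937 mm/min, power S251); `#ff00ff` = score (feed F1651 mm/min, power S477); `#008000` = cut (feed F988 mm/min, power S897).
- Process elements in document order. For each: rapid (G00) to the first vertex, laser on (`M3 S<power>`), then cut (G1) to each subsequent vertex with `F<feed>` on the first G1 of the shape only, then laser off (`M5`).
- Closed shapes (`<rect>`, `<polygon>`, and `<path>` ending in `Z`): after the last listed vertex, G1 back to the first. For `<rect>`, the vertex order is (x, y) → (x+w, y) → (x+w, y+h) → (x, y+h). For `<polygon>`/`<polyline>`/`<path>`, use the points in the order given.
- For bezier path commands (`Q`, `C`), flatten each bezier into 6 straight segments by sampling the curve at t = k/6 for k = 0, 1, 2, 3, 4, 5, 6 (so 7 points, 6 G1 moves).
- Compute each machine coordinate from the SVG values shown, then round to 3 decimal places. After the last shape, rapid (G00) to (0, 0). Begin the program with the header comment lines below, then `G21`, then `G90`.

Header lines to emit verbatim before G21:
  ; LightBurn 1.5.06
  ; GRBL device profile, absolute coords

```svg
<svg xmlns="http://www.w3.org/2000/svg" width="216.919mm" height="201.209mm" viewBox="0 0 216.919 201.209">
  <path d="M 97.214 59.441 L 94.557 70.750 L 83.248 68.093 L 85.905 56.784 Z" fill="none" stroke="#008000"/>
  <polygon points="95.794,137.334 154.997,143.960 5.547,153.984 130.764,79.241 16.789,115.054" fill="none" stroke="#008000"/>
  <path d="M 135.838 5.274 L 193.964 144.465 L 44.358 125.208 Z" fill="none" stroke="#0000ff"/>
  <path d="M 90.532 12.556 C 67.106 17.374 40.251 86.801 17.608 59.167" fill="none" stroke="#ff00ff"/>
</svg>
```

Since the viewBox matches the mm dimensions, user units are millimetres directly. The only transform is the Y-flip y_m = 201.209 − y_svg.

Shape 1 is a regular polygon drawn with `<path>`. Its stroke #008000 means cut at S897, F988. After flipping Y the toolpath is (97.214,141.768) → (94.557,130.459) → (83.248,133.116) → (85.905,144.425) → (97.214,141.768), returning to the start.

Shape 2 is a closed polygon drawn with `<polygon>`. Its stroke #008000 means cut at S897, F988. After flipping Y the toolpath is (95.794,63.875) → (154.997,57.249) → (5.547,47.225) → (130.764,121.968) → (16.789,86.155) → (95.794,63.875), returning to the start.

Shape 3 is a regular polygon drawn with `<path>`. Its stroke #0000ff means engrave at S251, F3937. After flipping Y the toolpath is (135.838,195.935) → (193.964,56.744) → (44.358,76.001) → (135.838,195.935), returning to the start.

Shape 4 is a cubic bezier drawn with `<path>`. Its stroke #ff00ff means score at S477, F1651. After flipping Y the toolpath is (90.532,188.653) → (78.569,181.608) → (66.246,168.286) → (53.776,153.178) → (41.372,140.774) → (29.245,135.565) → (17.608,142.042).

; LightBurn 1.5.06
; GRBL device profile, absolute coords
G21
G90
G00 X97.214 Y141.768
M3 S897
G1 X94.557 Y130.459 F988
G1 X83.248 Y133.116
G1 X85.905 Y144.425
G1 X97.214 Y141.768
M5
G00 X95.794 Y63.875
M3 S897
G1 X154.997 Y57.249 F988
G1 X5.547 Y47.225
G1 X130.764 Y121.968
G1 X16.789 Y86.155
G1 X95.794 Y63.875
M5
G00 X135.838 Y195.935
M3 S251
G1 X193.964 Y56.744 F3937
G1 X44.358 Y76.001
G1 X135.838 Y195.935
M5
G00 X90.532 Y188.653
M3 S477
G1 X78.569 Y181.608 F1651
G1 X66.246 Y168.286
G1 X53.776 Y153.178
G1 X41.372 Y140.774
G1 X29.245 Y135.565
G1 X17.608 Y142.042
M5
G00 X0.000 Y0.000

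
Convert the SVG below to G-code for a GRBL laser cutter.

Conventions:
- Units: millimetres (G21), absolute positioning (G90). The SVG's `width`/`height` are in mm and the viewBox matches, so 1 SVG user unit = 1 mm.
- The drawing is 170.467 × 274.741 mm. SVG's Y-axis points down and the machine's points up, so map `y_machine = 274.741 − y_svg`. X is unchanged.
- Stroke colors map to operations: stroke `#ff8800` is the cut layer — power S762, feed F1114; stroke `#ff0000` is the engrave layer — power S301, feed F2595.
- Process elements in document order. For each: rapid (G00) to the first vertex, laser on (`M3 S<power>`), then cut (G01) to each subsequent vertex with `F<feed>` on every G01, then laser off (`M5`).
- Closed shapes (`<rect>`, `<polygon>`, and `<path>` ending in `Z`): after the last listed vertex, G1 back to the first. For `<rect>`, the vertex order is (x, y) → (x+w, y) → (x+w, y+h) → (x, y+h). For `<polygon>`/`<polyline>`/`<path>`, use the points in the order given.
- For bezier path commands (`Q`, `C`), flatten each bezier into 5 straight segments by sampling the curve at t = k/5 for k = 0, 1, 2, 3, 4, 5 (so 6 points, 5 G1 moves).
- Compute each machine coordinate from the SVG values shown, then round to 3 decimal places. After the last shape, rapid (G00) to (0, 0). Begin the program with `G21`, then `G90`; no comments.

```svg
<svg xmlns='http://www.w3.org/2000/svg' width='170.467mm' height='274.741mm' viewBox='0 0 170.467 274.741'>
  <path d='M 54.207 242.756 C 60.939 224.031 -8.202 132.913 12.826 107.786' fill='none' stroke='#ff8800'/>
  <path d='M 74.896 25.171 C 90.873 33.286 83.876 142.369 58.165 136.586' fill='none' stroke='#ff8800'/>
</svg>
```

1 u = 1 mm; y_m = 274.741 − y.

[1] `<path>` cubic bezier, #ff8800→cut S762 F1114: (54.207,31.985) → (50.470,50.800) → (36.493,80.347) → (20.247,113.983) → (9.701,145.067) → (12.826,166.955)

[2] `<path>` cubic bezier, #ff8800→cut S762 F1114: (74.896,249.570) → (81.759,234.312) → (83.314,205.181) → (79.763,172.538) → (71.312,146.742) → (58.165,138.155)

G21
G90
G00 X54.207 Y31.985
M3 S762
G01 X50.470 Y50.800 F1114
G01 X36.493 Y80.347 F1114
G01 X20.247 Y113.983 F1114
G01 X9.701 Y145.067 F1114
G01 X12.826 Y166.955 F1114
M5
G00 X74.896 Y249.570
M3 S762
G01 X81.759 Y234.312 F1114
G01 X83.314 Y205.181 F1114
G01 X79.763 Y172.538 F1114
G01 X71.312 Y146.742 F1114
G01 X58.165 Y138.155 F1114
M5
G00 X0.000 Y0.000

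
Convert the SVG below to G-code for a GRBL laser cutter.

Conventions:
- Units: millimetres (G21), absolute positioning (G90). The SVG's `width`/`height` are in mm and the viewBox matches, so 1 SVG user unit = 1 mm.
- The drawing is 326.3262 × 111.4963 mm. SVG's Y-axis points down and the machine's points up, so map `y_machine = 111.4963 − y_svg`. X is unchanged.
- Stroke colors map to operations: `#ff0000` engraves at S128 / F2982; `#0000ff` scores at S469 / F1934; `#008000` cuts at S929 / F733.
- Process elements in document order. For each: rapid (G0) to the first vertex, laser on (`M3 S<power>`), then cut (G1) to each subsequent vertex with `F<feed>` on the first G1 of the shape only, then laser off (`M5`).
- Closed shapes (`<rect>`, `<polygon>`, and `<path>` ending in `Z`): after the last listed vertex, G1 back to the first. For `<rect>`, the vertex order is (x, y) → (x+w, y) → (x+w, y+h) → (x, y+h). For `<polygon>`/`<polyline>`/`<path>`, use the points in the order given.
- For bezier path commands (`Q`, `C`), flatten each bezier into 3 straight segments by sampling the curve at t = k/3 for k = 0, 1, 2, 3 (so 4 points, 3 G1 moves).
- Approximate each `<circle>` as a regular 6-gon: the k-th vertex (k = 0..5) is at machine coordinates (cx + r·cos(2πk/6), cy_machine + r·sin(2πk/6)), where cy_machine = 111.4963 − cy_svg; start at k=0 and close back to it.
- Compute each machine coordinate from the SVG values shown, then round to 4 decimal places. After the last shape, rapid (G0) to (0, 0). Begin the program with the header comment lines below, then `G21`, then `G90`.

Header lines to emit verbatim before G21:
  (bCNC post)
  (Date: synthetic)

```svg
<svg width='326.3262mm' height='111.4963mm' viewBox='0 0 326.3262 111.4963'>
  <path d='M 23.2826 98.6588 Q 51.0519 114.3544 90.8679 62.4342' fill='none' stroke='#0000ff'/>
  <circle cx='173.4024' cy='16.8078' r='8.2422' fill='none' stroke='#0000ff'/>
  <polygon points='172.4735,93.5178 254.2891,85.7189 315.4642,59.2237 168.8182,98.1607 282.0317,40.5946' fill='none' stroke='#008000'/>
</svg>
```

(bCNC post)
(Date: synthetic)
G21
G90
G0 X23.2826 Y12.8375
M3 S469
G1 X43.1340 Y9.8866 F1934
G1 X65.6624 Y21.9615
G1 X90.8679 Y49.0621
M5
G0 X181.6446 Y94.6885
M3 S469
G1 X177.5235 Y101.8265 F1934
G1 X169.2813 Y101.8265
G1 X165.1602 Y94.6885
G1 X169.2813 Y87.5505
G1 X177.5235 Y87.5505
G1 X181.6446 Y94.6885
M5
G0 X172.4735 Y17.9785
M3 S929
G1 X254.2891 Y25.7774 F733
G1 X315.4642 Y52.2726
G1 X168.8182 Y13.3356
G1 X282.0317 Y70.9017
G1 X172.4735 Y17.9785
M5
G0 X0.0000 Y0.0000

Since the viewBox matches the mm dimensions, user units are millimetres directly. The only transform is the Y-flip y_m = 111.4963 − y_svg.

Shape 1 is a quadratic bezier drawn with `<path>`. Its stroke #0000ff means score at S469, F1934. After flipping Y the toolpath is (23.2826,12.8375) → (43.1340,9.8866) → (65.6624,21.9615) → (90.8679,49.0621).

Shape 2 is a circle drawn with `<circle>`. Its stroke #0000ff means score at S469, F1934. After flipping Y the toolpath is (181.6446,94.6885) → (177.5235,101.8265) → (169.2813,101.8265) → (165.1602,94.6885) → (169.2813,87.5505) → (177.5235,87.5505) → (181.6446,94.6885), returning to the start.

Shape 3 is a closed polygon drawn with `<polygon>`. Its stroke #008000 means cut at S929, F733. After flipping Y the toolpath is (172.4735,17.9785) → (254.2891,25.7774) → (315.4642,52.2726) → (168.8182,13.3356) → (282.0317,70.9017) → (172.4735,17.9785), returning to the start.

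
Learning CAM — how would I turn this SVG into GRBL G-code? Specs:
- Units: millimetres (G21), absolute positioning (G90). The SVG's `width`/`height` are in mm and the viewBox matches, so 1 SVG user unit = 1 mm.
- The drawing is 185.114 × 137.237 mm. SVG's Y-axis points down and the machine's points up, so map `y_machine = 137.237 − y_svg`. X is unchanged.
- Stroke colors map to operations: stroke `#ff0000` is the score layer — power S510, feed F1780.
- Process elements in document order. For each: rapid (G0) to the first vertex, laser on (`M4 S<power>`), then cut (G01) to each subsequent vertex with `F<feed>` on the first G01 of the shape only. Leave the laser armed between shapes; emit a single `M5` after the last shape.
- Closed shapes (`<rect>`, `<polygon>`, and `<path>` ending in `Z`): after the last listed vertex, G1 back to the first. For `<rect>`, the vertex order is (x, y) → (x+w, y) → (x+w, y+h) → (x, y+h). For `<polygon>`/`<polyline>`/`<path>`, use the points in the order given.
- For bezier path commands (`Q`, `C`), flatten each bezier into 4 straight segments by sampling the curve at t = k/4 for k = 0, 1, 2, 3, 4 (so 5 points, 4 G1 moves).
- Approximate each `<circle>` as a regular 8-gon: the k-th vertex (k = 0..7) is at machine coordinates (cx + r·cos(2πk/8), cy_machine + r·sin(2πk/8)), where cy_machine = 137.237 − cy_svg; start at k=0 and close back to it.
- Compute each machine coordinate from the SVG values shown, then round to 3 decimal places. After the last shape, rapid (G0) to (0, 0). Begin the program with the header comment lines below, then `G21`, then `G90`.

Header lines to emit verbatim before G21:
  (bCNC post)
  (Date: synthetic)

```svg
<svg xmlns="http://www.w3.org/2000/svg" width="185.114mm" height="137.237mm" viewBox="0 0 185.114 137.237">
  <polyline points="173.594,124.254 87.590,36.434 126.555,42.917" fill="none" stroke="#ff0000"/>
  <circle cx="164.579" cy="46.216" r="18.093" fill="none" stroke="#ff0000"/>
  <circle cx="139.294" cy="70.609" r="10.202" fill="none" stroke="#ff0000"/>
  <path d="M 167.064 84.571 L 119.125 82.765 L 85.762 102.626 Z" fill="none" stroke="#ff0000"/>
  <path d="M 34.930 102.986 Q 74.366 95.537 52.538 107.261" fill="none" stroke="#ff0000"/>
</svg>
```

Since the viewBox matches the mm dimensions, user units are millimetres directly. The only transform is the Y-flip y_m = 137.237 − y_svg.

Shape 1 is a open polyline drawn with `<polyline>`. Its stroke #ff0000 means score at S510, F1780. After flipping Y the toolpath is (173.594,12.983) → (87.590,100.803) → (126.555,94.320).

Shape 2 is a circle drawn with `<circle>`. Its stroke #ff0000 means score at S510, F1780. After flipping Y the toolpath is (182.672,91.021) → (177.373,103.815) → (164.579,109.114) → (151.785,103.815) → (146.486,91.021) → (151.785,78.227) → (164.579,72.928) → (177.373,78.227) → (182.672,91.021), returning to the start.

Shape 3 is a circle drawn with `<circle>`. Its stroke #ff0000 means score at S510, F1780. After flipping Y the toolpath is (149.496,66.628) → (146.508,73.842) → (139.294,76.830) → (132.080,73.842) → (129.092,66.628) → (132.080,59.414) → (139.294,56.426) → (146.508,59.414) → (149.496,66.628), returning to the start.

Shape 4 is a closed polygon drawn with `<path>`. Its stroke #ff0000 means score at S510, F1780. After flipping Y the toolpath is (167.064,52.666) → (119.125,54.472) → (85.762,34.611) → (167.064,52.666), returning to the start.

Shape 5 is a quadratic bezier drawn with `<path>`. Its stroke #ff0000 means score at S510, F1780. After flipping Y the toolpath is (34.930,34.251) → (50.819,36.777) → (59.050,36.907) → (59.623,34.640) → (52.538,29.976).

(bCNC post)
(Date: synthetic)
G21
G90
G0 X173.594 Y12.983
M4 S510
G01 X87.590 Y100.803 F1780
G01 X126.555 Y94.320
G0 X182.672 Y91.021
M4 S510
G01 X177.373 Y103.815 F1780
G01 X164.579 Y109.114
G01 X151.785 Y103.815
G01 X146.486 Y91.021
G01 X151.785 Y78.227
G01 X164.579 Y72.928
G01 X177.373 Y78.227
G01 X182.672 Y91.021
G0 X149.496 Y66.628
M4 S510
G01 X146.508 Y73.842 F1780
G01 X139.294 Y76.830
G01 X132.080 Y73.842
G01 X129.092 Y66.628
G01 X132.080 Y59.414
G01 X139.294 Y56.426
G01 X146.508 Y59.414
G01 X149.496 Y66.628
G0 X167.064 Y52.666
M4 S510
G01 X119.125 Y54.472 F1780
G01 X85.762 Y34.611
G01 X167.064 Y52.666
G0 X34.930 Y34.251
M4 S510
G01 X50.819 Y36.777 F1780
G01 X59.050 Y36.907
G01 X59.623 Y34.640
G01 X52.538 Y29.976
M5
G0 X0.000 Y0.000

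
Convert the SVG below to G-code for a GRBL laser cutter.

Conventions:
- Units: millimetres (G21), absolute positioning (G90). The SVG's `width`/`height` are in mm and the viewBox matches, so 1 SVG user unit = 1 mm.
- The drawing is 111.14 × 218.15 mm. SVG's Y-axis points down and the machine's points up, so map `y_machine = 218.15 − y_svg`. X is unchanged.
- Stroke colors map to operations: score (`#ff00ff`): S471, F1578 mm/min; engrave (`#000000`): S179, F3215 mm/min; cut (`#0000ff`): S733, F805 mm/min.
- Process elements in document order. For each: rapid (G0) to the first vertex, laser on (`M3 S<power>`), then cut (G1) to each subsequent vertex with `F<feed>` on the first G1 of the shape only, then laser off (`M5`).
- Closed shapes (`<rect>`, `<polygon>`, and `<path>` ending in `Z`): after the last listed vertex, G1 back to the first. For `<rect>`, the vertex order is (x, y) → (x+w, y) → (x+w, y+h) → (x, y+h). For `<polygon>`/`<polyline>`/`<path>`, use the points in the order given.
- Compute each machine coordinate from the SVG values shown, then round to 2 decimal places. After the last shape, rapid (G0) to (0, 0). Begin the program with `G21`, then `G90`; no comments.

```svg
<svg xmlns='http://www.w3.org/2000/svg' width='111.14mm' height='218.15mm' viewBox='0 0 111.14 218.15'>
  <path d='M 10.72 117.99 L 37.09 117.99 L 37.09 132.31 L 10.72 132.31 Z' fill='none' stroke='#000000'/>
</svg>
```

Since the viewBox matches the mm dimensions, user units are millimetres directly. The only transform is the Y-flip y_m = 218.15 − y_svg.

Shape 1 is a rectangle drawn with `<path>`. Its stroke #000000 means engrave at S179, F3215. After flipping Y the toolpath is (10.72,100.16) → (37.09,100.16) → (37.09,85.84) → (10.72,85.84) → (10.72,100.16), returning to the start.

G21
G90
G0 X10.72 Y100.16
M3 S179
G1 X37.09 Y100.16 F3215
G1 X37.09 Y85.84
G1 X10.72 Y85.84
G1 X10.72 Y100.16
M5
G0 X0.00 Y0.00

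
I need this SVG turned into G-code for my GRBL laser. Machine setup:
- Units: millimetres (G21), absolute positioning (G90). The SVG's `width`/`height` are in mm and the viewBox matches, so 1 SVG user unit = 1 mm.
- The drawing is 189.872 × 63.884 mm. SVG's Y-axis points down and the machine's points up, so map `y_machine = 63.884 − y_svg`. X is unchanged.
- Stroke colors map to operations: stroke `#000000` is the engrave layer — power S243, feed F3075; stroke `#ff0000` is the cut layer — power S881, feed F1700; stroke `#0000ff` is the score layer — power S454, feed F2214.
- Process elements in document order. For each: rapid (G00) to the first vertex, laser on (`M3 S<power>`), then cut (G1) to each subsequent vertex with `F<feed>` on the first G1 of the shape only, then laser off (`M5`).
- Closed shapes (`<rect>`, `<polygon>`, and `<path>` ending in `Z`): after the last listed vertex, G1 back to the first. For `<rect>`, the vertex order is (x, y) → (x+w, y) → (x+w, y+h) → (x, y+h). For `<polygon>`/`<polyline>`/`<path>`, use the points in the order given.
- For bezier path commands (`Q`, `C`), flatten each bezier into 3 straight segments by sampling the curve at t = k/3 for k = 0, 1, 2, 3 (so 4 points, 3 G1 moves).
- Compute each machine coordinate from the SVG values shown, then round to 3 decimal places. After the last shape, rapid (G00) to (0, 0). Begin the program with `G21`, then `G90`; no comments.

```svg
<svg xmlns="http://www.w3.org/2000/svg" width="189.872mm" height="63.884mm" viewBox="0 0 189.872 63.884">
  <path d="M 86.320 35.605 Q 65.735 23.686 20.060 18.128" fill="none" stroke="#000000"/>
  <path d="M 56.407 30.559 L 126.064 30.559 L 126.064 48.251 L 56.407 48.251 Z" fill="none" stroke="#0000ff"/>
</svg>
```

G21
G90
G00 X86.320 Y28.279
M3 S243
G1 X69.809 Y35.518 F3075
G1 X47.722 Y41.344
G1 X20.060 Y45.756
M5
G00 X56.407 Y33.325
M3 S454
G1 X126.064 Y33.325 F2214
G1 X126.064 Y15.633
G1 X56.407 Y15.633
G1 X56.407 Y33.325
M5
G00 X0.000 Y0.000

viewBox `0 0 189.872 63.884` with mm width/height → 1 unit = 1 mm. Flip: y_m = 63.884 − y_svg.

**Shape 1** — `<path>` quadratic bezier, stroke `#000000` → engrave (S243, F3075). Control points (SVG): P0=(86.320,35.605), P1=(65.735,23.686), P2=(20.060,18.128); sampled at t=k/3. Machine vertices: (86.320,28.279) → (69.809,35.518) → (47.722,41.344) → (20.060,45.756). Open path.

**Shape 2** — `<path>` rectangle, stroke `#0000ff` → score (S454, F2214). Machine vertices: (56.407,33.325) → (126.064,33.325) → (126.064,15.633) → (56.407,15.633) → (56.407,33.325). Closed: final G1 returns to the first vertex.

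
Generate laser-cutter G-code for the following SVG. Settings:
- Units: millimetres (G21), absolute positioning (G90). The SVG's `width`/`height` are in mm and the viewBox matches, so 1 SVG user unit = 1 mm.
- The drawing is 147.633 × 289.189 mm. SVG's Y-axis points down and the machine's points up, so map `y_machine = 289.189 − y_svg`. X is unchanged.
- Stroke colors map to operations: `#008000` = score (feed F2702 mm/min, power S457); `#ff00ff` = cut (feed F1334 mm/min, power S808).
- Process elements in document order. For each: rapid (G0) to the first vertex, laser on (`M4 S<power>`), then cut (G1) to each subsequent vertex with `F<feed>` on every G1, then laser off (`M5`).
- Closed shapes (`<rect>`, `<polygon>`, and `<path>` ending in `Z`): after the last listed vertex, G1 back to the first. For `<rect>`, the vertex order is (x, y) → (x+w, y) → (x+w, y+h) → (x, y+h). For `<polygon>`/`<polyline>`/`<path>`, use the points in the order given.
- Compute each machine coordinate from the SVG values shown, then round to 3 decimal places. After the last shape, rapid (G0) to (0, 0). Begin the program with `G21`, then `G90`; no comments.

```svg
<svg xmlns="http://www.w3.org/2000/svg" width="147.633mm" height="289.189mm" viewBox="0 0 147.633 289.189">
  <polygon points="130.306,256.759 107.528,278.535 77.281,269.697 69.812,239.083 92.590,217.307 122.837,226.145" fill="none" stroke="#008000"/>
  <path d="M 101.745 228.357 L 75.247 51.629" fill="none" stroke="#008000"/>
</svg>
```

1 u = 1 mm; y_m = 289.189 − y.

[1] `<polygon>` regular polygon, #008000→score S457 F2702: (130.306,32.430) → (107.528,10.654) → (77.281,19.492) → (69.812,50.106) → (92.590,71.882) → (122.837,63.044) → (130.306,32.430) (closed)

[2] `<path>` line segment, #008000→score S457 F2702: (101.745,60.832) → (75.247,237.560)

G21
G90
G0 X130.306 Y32.430
M4 S457
G1 X107.528 Y10.654 F2702
G1 X77.281 Y19.492 F2702
G1 X69.812 Y50.106 F2702
G1 X92.590 Y71.882 F2702
G1 X122.837 Y63.044 F2702
G1 X130.306 Y32.430 F2702
M5
G0 X101.745 Y60.832
M4 S457
G1 X75.247 Y237.560 F2702
M5
G0 X0.000 Y0.000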